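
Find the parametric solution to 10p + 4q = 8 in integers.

Step 1: Compute gcd(10, 4) = 2.
Since 2 divides 8, solutions exist.

Step 2: Find a particular solution using extended Euclidean algorithm.
We get p₀ = 4, q₀ = -8.
Check: 10*4 + 4*-8 = 8 = 8 ✓

Step 3: Write the general solution.
p = 4 + (4/2)t = 4 + 2t
q = -8 - (10/2)t = -8 - 5t
for any integer t.

p = 4 + 2t, q = -8 - 5t for integer t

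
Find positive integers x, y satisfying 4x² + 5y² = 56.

Try small values of x and check whether (56 - 4x²)/5 is a perfect square.
x = 3: 4·3² = 36, so 5y² = 56 - 36 = 20, giving y² = 4, y = 2.
Check: 4·3² + 5·2² = 36 + 20 = 56 ✓

x = 3, y = 2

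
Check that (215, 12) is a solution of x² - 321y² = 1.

Compute x² = 215² = 46225
Compute 321y² = 321·12² = 321·144 = 46224
x² - 321y² = 46225 - 46224 = 1
Since this equals 1, (215, 12) is a solution.

Yes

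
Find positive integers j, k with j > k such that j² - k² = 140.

Factor: j² - k² = (j+k)(j-k) = 140.
We need two factors of 140 with the same parity.
Use j+k = 70 and j-k = 2 (product 70·2 = 140).
Adding: 2j = 72, so j = 36.
Subtracting: 2k = 68, so k = 34.
Check: 36² - 34² = 1296 - 1156 = 140 ✓

j = 36, k = 34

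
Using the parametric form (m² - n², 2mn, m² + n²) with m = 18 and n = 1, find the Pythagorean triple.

a = m² - n² = 18² - 1² = 324 - 1 = 323
b = 2mn = 2·18·1 = 36
c = m² + n² = 324 + 1 = 325
Verify: 323² + 36² = 104329 + 1296 = 105625 = 325² ✓

(323, 36, 325)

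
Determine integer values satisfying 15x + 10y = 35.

Step 1: Check solvability.
gcd(15, 10) = 5
Since 5 divides 35, solutions exist.

Step 2: Apply extended Euclidean algorithm to find gcd.
We find integers such that 15*x0 + 10*y0 = 5

Step 3: Scale the particular solution.
Multiply by 35/5 = 7:
x = 7, y = -7

Step 4: Verify.
15*(7) + 10*(-7) = 35 = 35 ✓

x = 7, y = -7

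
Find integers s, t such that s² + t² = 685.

We need to find integers s, t > 0 such that s² + t² = 685.
Trying s = 3: t² = 685 - 3² = 685 - 9 = 676
t = 26
Check: 3² + 26² = 9 + 676 = 685 ✓

685 = 3² + 26²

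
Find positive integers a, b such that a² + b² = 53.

Search for a with 53 - a² a perfect square.
a = 2: 53 - 2² = 53 - 4 = 49 = 7² ✓
So a = 2, b = 7.

a = 2, b = 7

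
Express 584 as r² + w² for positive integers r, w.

We need to find integers r, w > 0 such that r² + w² = 584.
Trying r = 10: w² = 584 - 10² = 584 - 100 = 484
w = 22
Check: 10² + 22² = 100 + 484 = 584 ✓

584 = 10² + 22²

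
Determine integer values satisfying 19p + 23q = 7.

Step 1: Check solvability.
gcd(19, 23) = 1
Since 1 divides 7, solutions exist.

Step 2: Apply extended Euclidean algorithm to find gcd.
We find integers such that 19*x0 + 23*y0 = 1

Step 3: Scale the particular solution.
Multiply by 7/1 = 7:
p = -42, q = 35

Step 4: Verify.
19*(-42) + 23*(35) = 7 = 7 ✓

p = -42, q = 35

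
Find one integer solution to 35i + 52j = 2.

Step 1: Check solvability.
gcd(35, 52) = 1
Since 1 divides 2, solutions exist.

Step 2: Apply extended Euclidean algorithm to find gcd.
We find integers such that 35*x0 + 52*y0 = 1

Step 3: Scale the particular solution.
Multiply by 2/1 = 2:
i = 6, j = -4

Step 4: Verify.
35*(6) + 52*(-4) = 2 = 2 ✓

i = 6, j = -4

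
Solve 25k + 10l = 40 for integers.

Step 1: Check solvability.
gcd(25, 10) = 5
Since 5 divides 40, solutions exist.

Step 2: Apply extended Euclidean algorithm to find gcd.
We find integers such that 25*x0 + 10*y0 = 5

Step 3: Scale the particular solution.
Multiply by 40/5 = 8:
k = 8, l = -16

Step 4: Verify.
25*(8) + 10*(-16) = 40 = 40 ✓

k = 8, l = -16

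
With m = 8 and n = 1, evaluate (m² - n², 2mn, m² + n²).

a = m² - n² = 64 - 1 = 63
b = 2mn = 2·8·1 = 16
c = m² + n² = 64 + 1 = 65
Verify: 63² + 16² = 3969 + 256 = 4225 = 65² ✓

(63, 16, 65)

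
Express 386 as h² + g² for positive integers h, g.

We need to find integers h, g > 0 such that h² + g² = 386.
Trying h = 5: g² = 386 - 5² = 386 - 25 = 361
g = 19
Check: 5² + 19² = 25 + 361 = 386 ✓

386 = 5² + 19²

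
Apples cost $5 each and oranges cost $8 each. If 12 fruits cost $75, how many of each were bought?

Let a = apples, o = oranges.
a + o = 12
5a + 8o = 75
Substitute o = 12 - a:
5a + 8(12 - a) = 75
(5 - 8)a = 75 - 96
-3a = -21
a = 7, o = 12 - 7 = 5

Apples: 7, Oranges: 5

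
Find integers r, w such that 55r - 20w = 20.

Step 1: Check solvability.
gcd(55, 20) = 5
Since 5 divides 20, solutions exist.

Step 2: Apply extended Euclidean algorithm to find gcd.
We find integers such that 55*x0 + 20*y0 = 5

Step 3: Scale the particular solution.
Multiply by 20/5 = 4:
r = -4, w = -12

Step 4: Verify.
55*(-4) - 20*(-12) = 20 = 20 ✓

r = -4, w = -12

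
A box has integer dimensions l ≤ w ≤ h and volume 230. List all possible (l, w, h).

Iterate l from 1 to ⌊230^(1/3)⌋. For each l dividing 230, iterate w ≥ l with w dividing 230/l, and set h = 230/(l·w).
Triples found (5): (1×1×230), (1×2×115), (1×5×46), (1×10×23), (2×5×23)

(1×1×230), (1×2×115), (1×5×46), (1×10×23), (2×5×23)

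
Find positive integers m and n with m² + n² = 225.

We need to find integers m, n > 0 such that m² + n² = 225.
Trying m = 9: n² = 225 - 9² = 225 - 81 = 144
n = 12
Check: 9² + 12² = 81 + 144 = 225 ✓

225 = 9² + 12²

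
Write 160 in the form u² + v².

We need to find integers u, v > 0 such that u² + v² = 160.
Trying u = 4: v² = 160 - 4² = 160 - 16 = 144
v = 12
Check: 4² + 12² = 16 + 144 = 160 ✓

160 = 4² + 12²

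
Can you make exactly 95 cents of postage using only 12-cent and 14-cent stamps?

We need non-negative x, y with 12x + 14y = 95.
gcd(12, 14) = 2, and 2 does not divide 95.
No integer solutions exist, so certainly no non-negative ones.

No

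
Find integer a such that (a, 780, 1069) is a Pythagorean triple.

a² = c² - b² = 1069² - 780² = 1142761 - 608400 = 534361
a = sqrt(534361) = 731

731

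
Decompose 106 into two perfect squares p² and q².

We need to find integers p, q > 0 such that p² + q² = 106.
Trying p = 5: q² = 106 - 5² = 106 - 25 = 81
q = 9
Check: 5² + 9² = 25 + 81 = 106 ✓

106 = 5² + 9²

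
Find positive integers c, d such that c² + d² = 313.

Search for c with 313 - c² a perfect square.
c = 12: 313 - 12² = 313 - 144 = 169 = 13² ✓
So c = 12, d = 13.

c = 12, d = 13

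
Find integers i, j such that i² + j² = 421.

We need to find integers i, j > 0 such that i² + j² = 421.
Trying i = 14: j² = 421 - 14² = 421 - 196 = 225
j = 15
Check: 14² + 15² = 196 + 225 = 421 ✓

421 = 14² + 15²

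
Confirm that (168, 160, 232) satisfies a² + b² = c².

Compute a² + b² = 168² + 160² = 28224 + 25600 = 53824
Compute c² = 232² = 53824
Since 53824 = 53824, confirmed.

Yes, it is a Pythagorean triple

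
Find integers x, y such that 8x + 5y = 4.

Step 1: Check solvability.
gcd(8, 5) = 1
Since 1 divides 4, solutions exist.

Step 2: Apply extended Euclidean algorithm to find gcd.
We find integers such that 8*x0 + 5*y0 = 1

Step 3: Scale the particular solution.
Multiply by 4/1 = 4:
x = 8, y = -12

Step 4: Verify.
8*(8) + 5*(-12) = 4 = 4 ✓

x = 8, y = -12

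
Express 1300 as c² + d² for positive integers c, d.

We need to find integers c, d > 0 such that c² + d² = 1300.
Trying c = 2: d² = 1300 - 2² = 1300 - 4 = 1296
d = 36
Check: 2² + 36² = 4 + 1296 = 1300 ✓

1300 = 2² + 36²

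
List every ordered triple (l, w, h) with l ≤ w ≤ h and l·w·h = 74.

Iterate l from 1 to ⌊74^(1/3)⌋. For each l dividing 74, iterate w ≥ l with w dividing 74/l, and set h = 74/(l·w).
Triples found (2): (1×1×74), (1×2×37)

(1×1×74), (1×2×37)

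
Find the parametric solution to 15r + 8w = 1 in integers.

Step 1: Compute gcd(15, 8) = 1.
Since 1 divides 1, solutions exist.

Step 2: Find a particular solution using extended Euclidean algorithm.
We get r₀ = -1, w₀ = 2.
Check: 15*-1 + 8*2 = 1 = 1 ✓

Step 3: Write the general solution.
r = -1 + (8/1)t = -1 + 8t
w = 2 - (15/1)t = 2 - 15t
for any integer t.

r = -1 + 8t, w = 2 - 15t for integer t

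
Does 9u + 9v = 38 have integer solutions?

Step 1: Compute gcd(9, 9).
gcd(9, 9) = 9

Step 2: Check divisibility.
Does 9 divide 38? 38 = 9 x 4 + 2, so no.

By the theorem on linear Diophantine equations, 9u + 9v = 38 has integer solutions if and only if gcd(9, 9) divides 38. Since 9 does not divide 38, no solutions exist.

No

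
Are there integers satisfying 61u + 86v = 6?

Step 1: Compute gcd(61, 86).
gcd(61, 86) = 1

Step 2: Check divisibility.
Does 1 divide 6? 6 = 1 x 6, so yes.

By the theorem on linear Diophantine equations, 61u + 86v = 6 has integer solutions if and only if gcd(61, 86) divides 6. Since 1 | 6, solutions exist.

Yes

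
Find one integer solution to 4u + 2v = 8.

Step 1: Check solvability.
gcd(4, 2) = 2
Since 2 divides 8, solutions exist.

Step 2: Apply extended Euclidean algorithm to find gcd.
We find integers such that 4*x0 + 2*y0 = 2

Step 3: Scale the particular solution.
Multiply by 8/2 = 4:
u = 0, v = 4

Step 4: Verify.
4*(0) + 2*(4) = 8 = 8 ✓

u = 0, v = 4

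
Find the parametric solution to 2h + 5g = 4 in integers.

Step 1: Compute gcd(2, 5) = 1.
Since 1 divides 4, solutions exist.

Step 2: Find a particular solution using extended Euclidean algorithm.
We get h₀ = -8, g₀ = 4.
Check: 2*-8 + 5*4 = 4 = 4 ✓

Step 3: Write the general solution.
h = -8 + (5/1)t = -8 + 5t
g = 4 - (2/1)t = 4 - 2t
for any integer t.

h = -8 + 5t, g = 4 - 2t for integer t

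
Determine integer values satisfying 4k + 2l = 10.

Step 1: Check solvability.
gcd(4, 2) = 2
Since 2 divides 10, solutions exist.

Step 2: Apply extended Euclidean algorithm to find gcd.
We find integers such that 4*x0 + 2*y0 = 2

Step 3: Scale the particular solution.
Multiply by 10/2 = 5:
k = 0, l = 5

Step 4: Verify.
4*(0) + 2*(5) = 10 = 10 ✓

k = 0, l = 5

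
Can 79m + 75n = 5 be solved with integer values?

Step 1: Compute gcd(79, 75).
gcd(79, 75) = 1

Step 2: Check divisibility.
Does 1 divide 5? 5 = 1 x 5, so yes.

By the theorem on linear Diophantine equations, 79m + 75n = 5 has integer solutions if and only if gcd(79, 75) divides 5. Since 1 | 5, solutions exist.

Yes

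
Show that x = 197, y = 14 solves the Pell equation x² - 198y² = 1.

Compute x² = 197² = 38809
Compute 198y² = 198·14² = 198·196 = 38808
x² - 198y² = 38809 - 38808 = 1
Since this equals 1, (197, 14) is a solution.

Yes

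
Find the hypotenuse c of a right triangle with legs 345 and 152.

c² = a² + b² = 345² + 152² = 119025 + 23104 = 142129
c = 377

377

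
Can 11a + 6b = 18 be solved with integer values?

Step 1: Compute gcd(11, 6).
gcd(11, 6) = 1

Step 2: Check divisibility.
Does 1 divide 18? 18 = 1 x 18, so yes.

By the theorem on linear Diophantine equations, 11a + 6b = 18 has integer solutions if and only if gcd(11, 6) divides 18. Since 1 | 18, solutions exist.

Yes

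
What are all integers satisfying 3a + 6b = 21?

Step 1: Compute gcd(3, 6) = 3.
Since 3 divides 21, solutions exist.

Step 2: Find a particular solution using extended Euclidean algorithm.
We get a₀ = 7, b₀ = 0.
Check: 3*7 + 6*0 = 21 = 21 ✓

Step 3: Write the general solution.
a = 7 + (6/3)t = 7 + 2t
b = 0 - (3/3)t = 0 - 1t
for any integer t.

a = 7 + 2t, b = 0 - 1t for integer t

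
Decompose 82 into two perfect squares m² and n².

We need to find integers m, n > 0 such that m² + n² = 82.
Trying m = 1: n² = 82 - 1² = 82 - 1 = 81
n = 9
Check: 1² + 9² = 1 + 81 = 82 ✓

82 = 1² + 9²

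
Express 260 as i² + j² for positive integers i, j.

We need to find integers i, j > 0 such that i² + j² = 260.
Trying i = 2: j² = 260 - 2² = 260 - 4 = 256
j = 16
Check: 2² + 16² = 4 + 256 = 260 ✓

260 = 2² + 16²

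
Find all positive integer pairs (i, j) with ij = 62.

The positive divisors of 62 are: 1, 2, 31, 62.
Each divisor d gives the pair (d, 62/d):
(1, 62), (2, 31), (31, 2), (62, 1)

(1, 62), (2, 31), (31, 2), (62, 1)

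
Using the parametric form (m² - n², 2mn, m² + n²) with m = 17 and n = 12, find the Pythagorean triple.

a = m² - n² = 17² - 12² = 289 - 144 = 145
b = 2mn = 2·17·12 = 408
c = m² + n² = 289 + 144 = 433
Verify: 145² + 408² = 21025 + 166464 = 187489 = 433² ✓

(145, 408, 433)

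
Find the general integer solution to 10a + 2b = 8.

Step 1: Compute gcd(10, 2) = 2.
Since 2 divides 8, solutions exist.

Step 2: Find a particular solution using extended Euclidean algorithm.
We get a₀ = 0, b₀ = 4.
Check: 10*0 + 2*4 = 8 = 8 ✓

Step 3: Write the general solution.
a = 0 + (2/2)t = 0 + 1t
b = 4 - (10/2)t = 4 - 5t
for any integer t.

a = 0 + 1t, b = 4 - 5t for integer t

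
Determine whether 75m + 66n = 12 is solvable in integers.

Step 1: Compute gcd(75, 66).
gcd(75, 66) = 3

Step 2: Check divisibility.
Does 3 divide 12? 12 = 3 x 4, so yes.

By the theorem on linear Diophantine equations, 75m + 66n = 12 has integer solutions if and only if gcd(75, 66) divides 12. Since 3 | 12, solutions exist.

Yes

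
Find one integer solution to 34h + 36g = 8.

Step 1: Check solvability.
gcd(34, 36) = 2
Since 2 divides 8, solutions exist.

Step 2: Apply extended Euclidean algorithm to find gcd.
We find integers such that 34*x0 + 36*y0 = 2

Step 3: Scale the particular solution.
Multiply by 8/2 = 4:
h = -4, g = 4

Step 4: Verify.
34*(-4) + 36*(4) = 8 = 8 ✓

h = -4, g = 4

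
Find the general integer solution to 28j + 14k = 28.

Step 1: Compute gcd(28, 14) = 14.
Since 14 divides 28, solutions exist.

Step 2: Find a particular solution using extended Euclidean algorithm.
We get j₀ = 0, k₀ = 2.
Check: 28*0 + 14*2 = 28 = 28 ✓

Step 3: Write the general solution.
j = 0 + (14/14)t = 0 + 1t
k = 2 - (28/14)t = 2 - 2t
for any integer t.

j = 0 + 1t, k = 2 - 2t for integer t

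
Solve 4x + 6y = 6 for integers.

Step 1: Check solvability.
gcd(4, 6) = 2
Since 2 divides 6, solutions exist.

Step 2: Apply extended Euclidean algorithm to find gcd.
We find integers such that 4*x0 + 6*y0 = 2

Step 3: Scale the particular solution.
Multiply by 6/2 = 3:
x = -3, y = 3

Step 4: Verify.
4*(-3) + 6*(3) = 6 = 6 ✓

x = -3, y = 3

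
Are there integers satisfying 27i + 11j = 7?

Step 1: Compute gcd(27, 11).
gcd(27, 11) = 1

Step 2: Check divisibility.
Does 1 divide 7? 7 = 1 x 7, so yes.

By the theorem on linear Diophantine equations, 27i + 11j = 7 has integer solutions if and only if gcd(27, 11) divides 7. Since 1 | 7, solutions exist.

Yes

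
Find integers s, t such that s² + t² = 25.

We need to find integers s, t > 0 such that s² + t² = 25.
Trying s = 3: t² = 25 - 3² = 25 - 9 = 16
t = 4
Check: 3² + 4² = 9 + 16 = 25 ✓

25 = 3² + 4²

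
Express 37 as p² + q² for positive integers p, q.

We need to find integers p, q > 0 such that p² + q² = 37.
Trying p = 1: q² = 37 - 1² = 37 - 1 = 36
q = 6
Check: 1² + 6² = 1 + 36 = 37 ✓

37 = 1² + 6²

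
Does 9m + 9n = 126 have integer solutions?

Step 1: Compute gcd(9, 9).
gcd(9, 9) = 9

Step 2: Check divisibility.
Does 9 divide 126? 126 = 9 x 14, so yes.

By the theorem on linear Diophantine equations, 9m + 9n = 126 has integer solutions if and only if gcd(9, 9) divides 126. Since 9 | 126, solutions exist.

Yes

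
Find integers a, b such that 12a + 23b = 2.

Step 1: Check solvability.
gcd(12, 23) = 1
Since 1 divides 2, solutions exist.

Step 2: Apply extended Euclidean algorithm to find gcd.
We find integers such that 12*x0 + 23*y0 = 1

Step 3: Scale the particular solution.
Multiply by 2/1 = 2:
a = 4, b = -2

Step 4: Verify.
12*(4) + 23*(-2) = 2 = 2 ✓

a = 4, b = -2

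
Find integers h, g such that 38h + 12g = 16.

Step 1: Check solvability.
gcd(38, 12) = 2
Since 2 divides 16, solutions exist.

Step 2: Apply extended Euclidean algorithm to find gcd.
We find integers such that 38*x0 + 12*y0 = 2

Step 3: Scale the particular solution.
Multiply by 16/2 = 8:
h = 8, g = -24

Step 4: Verify.
38*(8) + 12*(-24) = 16 = 16 ✓

h = 8, g = -24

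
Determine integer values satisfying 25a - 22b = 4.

Step 1: Check solvability.
gcd(25, 22) = 1
Since 1 divides 4, solutions exist.

Step 2: Apply extended Euclidean algorithm to find gcd.
We find integers such that 25*x0 + 22*y0 = 1

Step 3: Scale the particular solution.
Multiply by 4/1 = 4:
a = -28, b = -32

Step 4: Verify.
25*(-28) - 22*(-32) = 4 = 4 ✓

a = -28, b = -32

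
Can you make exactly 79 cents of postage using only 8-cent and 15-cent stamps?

We need non-negative x, y with 8x + 15y = 79.
gcd(8, 15) = 1 divides 79, so integer solutions exist.
Search for a non-negative one: x = 8 gives 15y = 79 - 64 = 15, so y = 1.
Check: 8·8 + 15·1 = 79 ✓

Yes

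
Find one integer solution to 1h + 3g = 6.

Step 1: Check solvability.
gcd(1, 3) = 1
Since 1 divides 6, solutions exist.

Step 2: Apply extended Euclidean algorithm to find gcd.
We find integers such that 1*x0 + 3*y0 = 1

Step 3: Scale the particular solution.
Multiply by 6/1 = 6:
h = 6, g = 0

Step 4: Verify.
1*(6) + 3*(0) = 6 = 6 ✓

h = 6, g = 0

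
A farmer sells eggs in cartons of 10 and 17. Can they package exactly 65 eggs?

We need non-negative a, b with 10a + 17b = 65.
gcd(10, 17) = 1 divides 65, but no a in [0, 6] gives non-negative b.

No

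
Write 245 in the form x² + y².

We need to find integers x, y > 0 such that x² + y² = 245.
Trying x = 7: y² = 245 - 7² = 245 - 49 = 196
y = 14
Check: 7² + 14² = 49 + 196 = 245 ✓

245 = 7² + 14²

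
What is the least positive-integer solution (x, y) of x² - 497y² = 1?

We seek the smallest positive integers (x, y) with x² - 497y² = 1, i.e., x² = 497y² + 1.
Try successive y values:
y = 1: x² = 497·1² + 1 = 498, not a perfect square
y = 2: x² = 497·2² + 1 = 1989, not a perfect square
y = 3: x² = 497·3² + 1 = 4474, not a perfect square
... continuing the search (or via continued fractions) ...
y = 53912: x² = 497·53912² + 1 = 1444532360769, x = 1201887 ✓

Verify: 1201887² - 497·53912² = 1444532360769 - 1444532360768 = 1 ✓

x = 1201887, y = 53912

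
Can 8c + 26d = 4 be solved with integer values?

Step 1: Compute gcd(8, 26).
gcd(8, 26) = 2

Step 2: Check divisibility.
Does 2 divide 4? 4 = 2 x 2, so yes.

By the theorem on linear Diophantine equations, 8c + 26d = 4 has integer solutions if and only if gcd(8, 26) divides 4. Since 2 | 4, solutions exist.

Yes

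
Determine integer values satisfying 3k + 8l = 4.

Step 1: Check solvability.
gcd(3, 8) = 1
Since 1 divides 4, solutions exist.

Step 2: Apply extended Euclidean algorithm to find gcd.
We find integers such that 3*x0 + 8*y0 = 1

Step 3: Scale the particular solution.
Multiply by 4/1 = 4:
k = 12, l = -4

Step 4: Verify.
3*(12) + 8*(-4) = 4 = 4 ✓

k = 12, l = -4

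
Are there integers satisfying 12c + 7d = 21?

Step 1: Compute gcd(12, 7).
gcd(12, 7) = 1

Step 2: Check divisibility.
Does 1 divide 21? 21 = 1 x 21, so yes.

By the theorem on linear Diophantine equations, 12c + 7d = 21 has integer solutions if and only if gcd(12, 7) divides 21. Since 1 | 21, solutions exist.

Yes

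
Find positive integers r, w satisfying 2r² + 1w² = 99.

Try small values of r and check whether (99 - 2r²)/1 is a perfect square.
r = 3: 2·3² = 18, so 1w² = 99 - 18 = 81, giving w² = 81, w = 9.
Check: 2·3² + 1·9² = 18 + 81 = 99 ✓

r = 3, w = 9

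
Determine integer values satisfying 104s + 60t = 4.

Step 1: Check solvability.
gcd(104, 60) = 4
Since 4 divides 4, solutions exist.

Step 2: Apply extended Euclidean algorithm to find gcd.
We find integers such that 104*x0 + 60*y0 = 4

Step 3: Scale the particular solution.
Multiply by 4/4 = 1:
s = -4, t = 7

Step 4: Verify.
104*(-4) + 60*(7) = 4 = 4 ✓

s = -4, t = 7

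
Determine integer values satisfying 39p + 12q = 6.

Step 1: Check solvability.
gcd(39, 12) = 3
Since 3 divides 6, solutions exist.

Step 2: Apply extended Euclidean algorithm to find gcd.
We find integers such that 39*x0 + 12*y0 = 3

Step 3: Scale the particular solution.
Multiply by 6/3 = 2:
p = 2, q = -6

Step 4: Verify.
39*(2) + 12*(-6) = 6 = 6 ✓

p = 2, q = -6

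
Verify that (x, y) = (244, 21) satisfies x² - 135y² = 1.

Compute x² = 244² = 59536
Compute 135y² = 135·21² = 135·441 = 59535
x² - 135y² = 59536 - 59535 = 1
Since this equals 1, (244, 21) is a solution.

Yes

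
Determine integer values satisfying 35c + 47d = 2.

Step 1: Check solvability.
gcd(35, 47) = 1
Since 1 divides 2, solutions exist.

Step 2: Apply extended Euclidean algorithm to find gcd.
We find integers such that 35*x0 + 47*y0 = 1

Step 3: Scale the particular solution.
Multiply by 2/1 = 2:
c = -8, d = 6

Step 4: Verify.
35*(-8) + 47*(6) = 2 = 2 ✓

c = -8, d = 6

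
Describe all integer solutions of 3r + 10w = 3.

Step 1: Compute gcd(3, 10) = 1.
Since 1 divides 3, solutions exist.

Step 2: Find a particular solution using extended Euclidean algorithm.
We get r₀ = -9, w₀ = 3.
Check: 3*-9 + 10*3 = 3 = 3 ✓

Step 3: Write the general solution.
r = -9 + (10/1)t = -9 + 10t
w = 3 - (3/1)t = 3 - 3t
for any integer t.

r = -9 + 10t, w = 3 - 3t for integer t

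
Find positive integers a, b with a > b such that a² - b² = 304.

Factor: a² - b² = (a+b)(a-b) = 304.
We need two factors of 304 with the same parity.
Use a+b = 152 and a-b = 2 (product 152·2 = 304).
Adding: 2a = 154, so a = 77.
Subtracting: 2b = 150, so b = 75.
Check: 77² - 75² = 5929 - 5625 = 304 ✓

a = 77, b = 75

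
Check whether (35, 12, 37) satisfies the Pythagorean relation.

Compute a² + b²:
35² + 12² = 1225 + 144 = 1369
Compute c²:
37² = 1369
Since 1369 = 1369, it is a Pythagorean triple.

Yes, it is a Pythagorean triple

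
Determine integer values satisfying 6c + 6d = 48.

Step 1: Check solvability.
gcd(6, 6) = 6
Since 6 divides 48, solutions exist.

Step 2: Apply extended Euclidean algorithm to find gcd.
We find integers such that 6*x0 + 6*y0 = 6

Step 3: Scale the particular solution.
Multiply by 48/6 = 8:
c = 0, d = 8

Step 4: Verify.
6*(0) + 6*(8) = 48 = 48 ✓

c = 0, d = 8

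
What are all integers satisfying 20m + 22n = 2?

Step 1: Compute gcd(20, 22) = 2.
Since 2 divides 2, solutions exist.

Step 2: Find a particular solution using extended Euclidean algorithm.
We get m₀ = -1, n₀ = 1.
Check: 20*-1 + 22*1 = 2 = 2 ✓

Step 3: Write the general solution.
m = -1 + (22/2)t = -1 + 11t
n = 1 - (20/2)t = 1 - 10t
for any integer t.

m = -1 + 11t, n = 1 - 10t for integer t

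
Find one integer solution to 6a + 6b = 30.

Step 1: Check solvability.
gcd(6, 6) = 6
Since 6 divides 30, solutions exist.

Step 2: Apply extended Euclidean algorithm to find gcd.
We find integers such that 6*x0 + 6*y0 = 6

Step 3: Scale the particular solution.
Multiply by 30/6 = 5:
a = 0, b = 5

Step 4: Verify.
6*(0) + 6*(5) = 30 = 30 ✓

a = 0, b = 5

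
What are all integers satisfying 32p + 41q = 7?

Step 1: Compute gcd(32, 41) = 1.
Since 1 divides 7, solutions exist.

Step 2: Find a particular solution using extended Euclidean algorithm.
We get p₀ = 63, q₀ = -49.
Check: 32*63 + 41*-49 = 7 = 7 ✓

Step 3: Write the general solution.
p = 63 + (41/1)t = 63 + 41t
q = -49 - (32/1)t = -49 - 32t
for any integer t.

p = 63 + 41t, q = -49 - 32t for integer t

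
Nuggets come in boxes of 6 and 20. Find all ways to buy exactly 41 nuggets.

We need non-negative integers (x, y) with 6x + 20y = 41.
For each x in 0..6, check if 41 - 6x is a non-negative multiple of 20.
No x yields an integer y ≥ 0.

No solution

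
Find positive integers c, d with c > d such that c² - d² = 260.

Factor: c² - d² = (c+d)(c-d) = 260.
We need two factors of 260 with the same parity.
Use c+d = 130 and c-d = 2 (product 130·2 = 260).
Adding: 2c = 132, so c = 66.
Subtracting: 2d = 128, so d = 64.
Check: 66² - 64² = 4356 - 4096 = 260 ✓

c = 66, d = 64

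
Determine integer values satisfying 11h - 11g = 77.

Step 1: Check solvability.
gcd(11, 11) = 11
Since 11 divides 77, solutions exist.

Step 2: Apply extended Euclidean algorithm to find gcd.
We find integers such that 11*x0 + 11*y0 = 11

Step 3: Scale the particular solution.
Multiply by 77/11 = 7:
h = 0, g = -7

Step 4: Verify.
11*(0) - 11*(-7) = 77 = 77 ✓

h = 0, g = -7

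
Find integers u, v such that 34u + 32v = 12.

Step 1: Check solvability.
gcd(34, 32) = 2
Since 2 divides 12, solutions exist.

Step 2: Apply extended Euclidean algorithm to find gcd.
We find integers such that 34*x0 + 32*y0 = 2

Step 3: Scale the particular solution.
Multiply by 12/2 = 6:
u = 6, v = -6

Step 4: Verify.
34*(6) + 32*(-6) = 12 = 12 ✓

u = 6, v = -6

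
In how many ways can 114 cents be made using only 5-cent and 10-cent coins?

We need non-negative integers (x, y) with 5x + 10y = 114.
For each x from 0 to 22, check if (114 - 5x) is a non-negative multiple of 10.
Solutions (x, y): none
Count: 0

0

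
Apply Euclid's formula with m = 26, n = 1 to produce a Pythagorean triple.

a = m² - n² = 26² - 1² = 676 - 1 = 675
b = 2mn = 2·26·1 = 52
c = m² + n² = 676 + 1 = 677
Verify: 675² + 52² = 455625 + 2704 = 458329 = 677² ✓

(675, 52, 677)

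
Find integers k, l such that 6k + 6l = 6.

Step 1: Check solvability.
gcd(6, 6) = 6
Since 6 divides 6, solutions exist.

Step 2: Apply extended Euclidean algorithm to find gcd.
We find integers such that 6*x0 + 6*y0 = 6

Step 3: Scale the particular solution.
Multiply by 6/6 = 1:
k = 0, l = 1

Step 4: Verify.
6*(0) + 6*(1) = 6 = 6 ✓

k = 0, l = 1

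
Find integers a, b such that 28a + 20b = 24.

Step 1: Check solvability.
gcd(28, 20) = 4
Since 4 divides 24, solutions exist.

Step 2: Apply extended Euclidean algorithm to find gcd.
We find integers such that 28*x0 + 20*y0 = 4

Step 3: Scale the particular solution.
Multiply by 24/4 = 6:
a = -12, b = 18

Step 4: Verify.
28*(-12) + 20*(18) = 24 = 24 ✓

a = -12, b = 18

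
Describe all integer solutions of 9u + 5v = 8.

Step 1: Compute gcd(9, 5) = 1.
Since 1 divides 8, solutions exist.

Step 2: Find a particular solution using extended Euclidean algorithm.
We get u₀ = -8, v₀ = 16.
Check: 9*-8 + 5*16 = 8 = 8 ✓

Step 3: Write the general solution.
u = -8 + (5/1)t = -8 + 5t
v = 16 - (9/1)t = 16 - 9t
for any integer t.

u = -8 + 5t, v = 16 - 9t for integer t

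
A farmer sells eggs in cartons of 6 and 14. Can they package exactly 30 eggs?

We need non-negative a, b with 6a + 14b = 30.
gcd(6, 14) = 2 divides 30.
Try a = 5: 14b = 30 - 30 = 0, so b = 0.
One way: 5 cartons of 6 and 0 cartons of 14.

Yes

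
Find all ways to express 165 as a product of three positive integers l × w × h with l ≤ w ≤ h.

Iterate l from 1 to ⌊165^(1/3)⌋. For each l dividing 165, iterate w ≥ l with w dividing 165/l, and set h = 165/(l·w).
Triples found (5): (1×1×165), (1×3×55), (1×5×33), (1×11×15), (3×5×11)

(1×1×165), (1×3×55), (1×5×33), (1×11×15), (3×5×11)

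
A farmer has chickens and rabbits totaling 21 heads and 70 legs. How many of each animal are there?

Let c = chickens, r = rabbits.
Heads: c + r = 21
Legs: 2c + 4r = 70
From the first equation, c = 21 - r. Substitute:
2(21 - r) + 4r = 70
42 + 2r = 70
r = (70 - 42)/2 = 14
c = 21 - 14 = 7

Chickens: 7, Rabbits: 14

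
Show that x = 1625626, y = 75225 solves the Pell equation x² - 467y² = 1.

Compute x² = 1625626² = 2642659891876
Compute 467y² = 467·75225² = 467·5658800625 = 2642659891875
x² - 467y² = 2642659891876 - 2642659891875 = 1
Since this equals 1, (1625626, 75225) is a solution.

Yes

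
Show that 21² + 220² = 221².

Compute a² + b² = 21² + 220² = 441 + 48400 = 48841
Compute c² = 221² = 48841
Since 48841 = 48841, confirmed.

Yes, it is a Pythagorean triple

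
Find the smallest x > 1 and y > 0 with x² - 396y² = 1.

We seek the smallest positive integers (x, y) with x² - 396y² = 1, i.e., x² = 396y² + 1.
Try successive y values:
y = 1: x² = 396·1² + 1 = 397, not a perfect square
y = 2: x² = 396·2² + 1 = 1585, not a perfect square
y = 3: x² = 396·3² + 1 = 3565, not a perfect square
... continuing the search (or via continued fractions) ...
y = 10: x² = 396·10² + 1 = 39601, x = 199 ✓

Verify: 199² - 396·10² = 39601 - 39600 = 1 ✓

x = 199, y = 10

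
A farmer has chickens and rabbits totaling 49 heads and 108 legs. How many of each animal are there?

Let c = chickens, r = rabbits.
Heads: c + r = 49
Legs: 2c + 4r = 108
From the first equation, c = 49 - r. Substitute:
2(49 - r) + 4r = 108
98 + 2r = 108
r = (108 - 98)/2 = 5
c = 49 - 5 = 44

Chickens: 44, Rabbits: 5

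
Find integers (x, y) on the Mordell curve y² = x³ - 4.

Try small integer x values and check whether x³ - 4 is a perfect square.
x = 5: x³ - 4 = 5³ - 4 = 125 - 4 = 121
Is 121 a perfect square? 11² = 121 ✓
So (x, y) = (5, -11) is a solution.

x = 5, y = -11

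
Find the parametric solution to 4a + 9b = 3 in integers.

Step 1: Compute gcd(4, 9) = 1.
Since 1 divides 3, solutions exist.

Step 2: Find a particular solution using extended Euclidean algorithm.
We get a₀ = -6, b₀ = 3.
Check: 4*-6 + 9*3 = 3 = 3 ✓

Step 3: Write the general solution.
a = -6 + (9/1)t = -6 + 9t
b = 3 - (4/1)t = 3 - 4t
for any integer t.

a = -6 + 9t, b = 3 - 4t for integer t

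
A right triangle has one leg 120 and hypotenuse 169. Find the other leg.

a² = c² - b² = 28561 - 14400 = 14161
a = 119

119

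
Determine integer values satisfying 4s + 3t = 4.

Step 1: Check solvability.
gcd(4, 3) = 1
Since 1 divides 4, solutions exist.

Step 2: Apply extended Euclidean algorithm to find gcd.
We find integers such that 4*x0 + 3*y0 = 1

Step 3: Scale the particular solution.
Multiply by 4/1 = 4:
s = 4, t = -4

Step 4: Verify.
4*(4) + 3*(-4) = 4 = 4 ✓

s = 4, t = -4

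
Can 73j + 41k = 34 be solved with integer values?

Step 1: Compute gcd(73, 41).
gcd(73, 41) = 1

Step 2: Check divisibility.
Does 1 divide 34? 34 = 1 x 34, so yes.

By the theorem on linear Diophantine equations, 73j + 41k = 34 has integer solutions if and only if gcd(73, 41) divides 34. Since 1 | 34, solutions exist.

Yes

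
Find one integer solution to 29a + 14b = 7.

Step 1: Check solvability.
gcd(29, 14) = 1
Since 1 divides 7, solutions exist.

Step 2: Apply extended Euclidean algorithm to find gcd.
We find integers such that 29*x0 + 14*y0 = 1

Step 3: Scale the particular solution.
Multiply by 7/1 = 7:
a = 7, b = -14

Step 4: Verify.
29*(7) + 14*(-14) = 7 = 7 ✓

a = 7, b = -14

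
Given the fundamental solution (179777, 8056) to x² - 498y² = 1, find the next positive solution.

Solutions to x² - Dy² = 1 are generated by powers of (x₀ + y₀√D).
The next solution satisfies x₁ + y₁√498 = (x₀ + y₀√498)², giving:
x₁ = x₀² + 498y₀² = 179777² + 498·8056² = 32319769729 + 32319769728 = 64639539457
y₁ = 2x₀y₀ = 2·179777·8056 = 2896567024

Verify: 64639539457² - 498·2896567024² = 4178270061213059854849 - 4178270061213059854848 = 1 ✓

x = 64639539457, y = 2896567024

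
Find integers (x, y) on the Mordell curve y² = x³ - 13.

Try small integer x values and check whether x³ - 13 is a perfect square.
x = 17: x³ - 13 = 17³ - 13 = 4913 - 13 = 4900
Is 4900 a perfect square? 70² = 4900 ✓
So (x, y) = (17, -70) is a solution.

x = 17, y = -70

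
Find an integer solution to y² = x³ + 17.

Try small integer x values and check whether x³ + 17 is a perfect square.
x = -1: x³ + 17 = -1³ + 17 = -1 + 17 = 16
Is 16 a perfect square? 4² = 16 ✓
So (x, y) = (-1, -4) is a solution.

x = -1, y = -4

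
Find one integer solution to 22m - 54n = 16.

Step 1: Check solvability.
gcd(22, 54) = 2
Since 2 divides 16, solutions exist.

Step 2: Apply extended Euclidean algorithm to find gcd.
We find integers such that 22*x0 + 54*y0 = 2

Step 3: Scale the particular solution.
Multiply by 16/2 = 8:
m = 40, n = 16

Step 4: Verify.
22*(40) - 54*(16) = 16 = 16 ✓

m = 40, n = 16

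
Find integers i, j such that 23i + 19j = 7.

Step 1: Check solvability.
gcd(23, 19) = 1
Since 1 divides 7, solutions exist.

Step 2: Apply extended Euclidean algorithm to find gcd.
We find integers such that 23*x0 + 19*y0 = 1

Step 3: Scale the particular solution.
Multiply by 7/1 = 7:
i = 35, j = -42

Step 4: Verify.
23*(35) + 19*(-42) = 7 = 7 ✓

i = 35, j = -42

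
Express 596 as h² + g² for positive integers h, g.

We need to find integers h, g > 0 such that h² + g² = 596.
Trying h = 14: g² = 596 - 14² = 596 - 196 = 400
g = 20
Check: 14² + 20² = 196 + 400 = 596 ✓

596 = 14² + 20²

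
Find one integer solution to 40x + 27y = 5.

Step 1: Check solvability.
gcd(40, 27) = 1
Since 1 divides 5, solutions exist.

Step 2: Apply extended Euclidean algorithm to find gcd.
We find integers such that 40*x0 + 27*y0 = 1

Step 3: Scale the particular solution.
Multiply by 5/1 = 5:
x = -10, y = 15

Step 4: Verify.
40*(-10) + 27*(15) = 5 = 5 ✓

x = -10, y = 15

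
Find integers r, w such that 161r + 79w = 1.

Step 1: Check solvability.
gcd(161, 79) = 1
Since 1 divides 1, solutions exist.

Step 2: Apply extended Euclidean algorithm to find gcd.
We find integers such that 161*x0 + 79*y0 = 1

Step 3: Scale the particular solution.
Multiply by 1/1 = 1:
r = -26, w = 53

Step 4: Verify.
161*(-26) + 79*(53) = 1 = 1 ✓

r = -26, w = 53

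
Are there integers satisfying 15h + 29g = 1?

Step 1: Compute gcd(15, 29).
gcd(15, 29) = 1

Step 2: Check divisibility.
Does 1 divide 1? 1 = 1 x 1, so yes.

By the theorem on linear Diophantine equations, 15h + 29g = 1 has integer solutions if and only if gcd(15, 29) divides 1. Since 1 | 1, solutions exist.

Yes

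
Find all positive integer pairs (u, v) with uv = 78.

The positive divisors of 78 are: 1, 2, 3, 6, 13, 26, 39, 78.
Each divisor d gives the pair (d, 78/d):
(1, 78), (2, 39), (3, 26), (6, 13), (13, 6), (26, 3), (39, 2), (78, 1)

(1, 78), (2, 39), (3, 26), (6, 13), (13, 6), (26, 3), (39, 2), (78, 1)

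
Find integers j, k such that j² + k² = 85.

We need to find integers j, k > 0 such that j² + k² = 85.
Trying j = 2: k² = 85 - 2² = 85 - 4 = 81
k = 9
Check: 2² + 9² = 4 + 81 = 85 ✓

85 = 2² + 9²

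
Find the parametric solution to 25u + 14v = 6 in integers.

Step 1: Compute gcd(25, 14) = 1.
Since 1 divides 6, solutions exist.

Step 2: Find a particular solution using extended Euclidean algorithm.
We get u₀ = -30, v₀ = 54.
Check: 25*-30 + 14*54 = 6 = 6 ✓

Step 3: Write the general solution.
u = -30 + (14/1)t = -30 + 14t
v = 54 - (25/1)t = 54 - 25t
for any integer t.

u = -30 + 14t, v = 54 - 25t for integer t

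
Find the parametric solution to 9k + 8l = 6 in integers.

Step 1: Compute gcd(9, 8) = 1.
Since 1 divides 6, solutions exist.

Step 2: Find a particular solution using extended Euclidean algorithm.
We get k₀ = 6, l₀ = -6.
Check: 9*6 + 8*-6 = 6 = 6 ✓

Step 3: Write the general solution.
k = 6 + (8/1)t = 6 + 8t
l = -6 - (9/1)t = -6 - 9t
for any integer t.

k = 6 + 8t, l = -6 - 9t for integer t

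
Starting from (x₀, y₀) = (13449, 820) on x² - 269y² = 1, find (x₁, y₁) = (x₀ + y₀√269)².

Solutions to x² - Dy² = 1 are generated by powers of (x₀ + y₀√D).
The next solution satisfies x₁ + y₁√269 = (x₀ + y₀√269)², giving:
x₁ = x₀² + 269y₀² = 13449² + 269·820² = 180875601 + 180875600 = 361751201
y₁ = 2x₀y₀ = 2·13449·820 = 22056360

Verify: 361751201² - 269·22056360² = 130863931424942401 - 130863931424942400 = 1 ✓

x = 361751201, y = 22056360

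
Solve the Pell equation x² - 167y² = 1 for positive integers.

We seek the smallest positive integers (x, y) with x² - 167y² = 1, i.e., x² = 167y² + 1.
Try successive y values:
y = 1: x² = 167·1² + 1 = 168, not a perfect square
y = 2: x² = 167·2² + 1 = 669, not a perfect square
y = 3: x² = 167·3² + 1 = 1504, not a perfect square
... continuing the search (or via continued fractions) ...
y = 13: x² = 167·13² + 1 = 28224, x = 168 ✓

Verify: 168² - 167·13² = 28224 - 28223 = 1 ✓

x = 168, y = 13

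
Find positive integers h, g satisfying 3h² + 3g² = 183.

Try small values of h and check whether (183 - 3h²)/3 is a perfect square.
h = 6: 3·6² = 108, so 3g² = 183 - 108 = 75, giving g² = 25, g = 5.
Check: 3·6² + 3·5² = 108 + 75 = 183 ✓

h = 6, g = 5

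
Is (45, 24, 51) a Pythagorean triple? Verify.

Compute a² + b² = 45² + 24² = 2025 + 576 = 2601
Compute c² = 51² = 2601
Since 2601 = 2601, confirmed.

Yes, it is a Pythagorean triple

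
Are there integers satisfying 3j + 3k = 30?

Step 1: Compute gcd(3, 3).
gcd(3, 3) = 3

Step 2: Check divisibility.
Does 3 divide 30? 30 = 3 x 10, so yes.

By the theorem on linear Diophantine equations, 3j + 3k = 30 has integer solutions if and only if gcd(3, 3) divides 30. Since 3 | 30, solutions exist.

Yes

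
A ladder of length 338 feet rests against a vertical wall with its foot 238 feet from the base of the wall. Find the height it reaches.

The ladder, wall, and ground form a right triangle with hypotenuse 338 and one leg 238.
By the Pythagorean theorem: h² = 338² - 238² = 114244 - 56644 = 57600
h = √57600 = 240 feet

240 feet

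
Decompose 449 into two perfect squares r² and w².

We need to find integers r, w > 0 such that r² + w² = 449.
Trying r = 7: w² = 449 - 7² = 449 - 49 = 400
w = 20
Check: 7² + 20² = 49 + 400 = 449 ✓

449 = 7² + 20²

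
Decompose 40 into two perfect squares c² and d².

We need to find integers c, d > 0 such that c² + d² = 40.
Trying c = 2: d² = 40 - 2² = 40 - 4 = 36
d = 6
Check: 2² + 6² = 4 + 36 = 40 ✓

40 = 2² + 6²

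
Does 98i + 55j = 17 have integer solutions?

Step 1: Compute gcd(98, 55).
gcd(98, 55) = 1

Step 2: Check divisibility.
Does 1 divide 17? 17 = 1 x 17, so yes.

By the theorem on linear Diophantine equations, 98i + 55j = 17 has integer solutions if and only if gcd(98, 55) divides 17. Since 1 | 17, solutions exist.

Yes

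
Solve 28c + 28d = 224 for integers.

Step 1: Check solvability.
gcd(28, 28) = 28
Since 28 divides 224, solutions exist.

Step 2: Apply extended Euclidean algorithm to find gcd.
We find integers such that 28*x0 + 28*y0 = 28

Step 3: Scale the particular solution.
Multiply by 224/28 = 8:
c = 0, d = 8

Step 4: Verify.
28*(0) + 28*(8) = 224 = 224 ✓

c = 0, d = 8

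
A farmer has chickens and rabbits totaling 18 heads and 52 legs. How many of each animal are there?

Let c = chickens, r = rabbits.
Heads: c + r = 18
Legs: 2c + 4r = 52
From the first equation, c = 18 - r. Substitute:
2(18 - r) + 4r = 52
36 + 2r = 52
r = (52 - 36)/2 = 8
c = 18 - 8 = 10

Chickens: 10, Rabbits: 8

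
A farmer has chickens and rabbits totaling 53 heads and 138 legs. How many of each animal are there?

Let c = chickens, r = rabbits.
Heads: c + r = 53
Legs: 2c + 4r = 138
From the first equation, c = 53 - r. Substitute:
2(53 - r) + 4r = 138
106 + 2r = 138
r = (138 - 106)/2 = 16
c = 53 - 16 = 37

Chickens: 37, Rabbits: 16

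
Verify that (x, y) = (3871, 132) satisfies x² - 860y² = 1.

Compute x² = 3871² = 14984641
Compute 860y² = 860·132² = 860·17424 = 14984640
x² - 860y² = 14984641 - 14984640 = 1
Since this equals 1, (3871, 132) is a solution.

Yes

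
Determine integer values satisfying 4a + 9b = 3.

Step 1: Check solvability.
gcd(4, 9) = 1
Since 1 divides 3, solutions exist.

Step 2: Apply extended Euclidean algorithm to find gcd.
We find integers such that 4*x0 + 9*y0 = 1

Step 3: Scale the particular solution.
Multiply by 3/1 = 3:
a = -6, b = 3

Step 4: Verify.
4*(-6) + 9*(3) = 3 = 3 ✓

a = -6, b = 3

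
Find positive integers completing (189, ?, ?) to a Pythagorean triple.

We need the other leg and hypotenuse such that 189² + x² = c².
Take x = 340, c = 389: 189² + 340² = 35721 + 115600 = 151321 = 389² ✓
Triple: (189, 340, 389)

(189, 340, 389)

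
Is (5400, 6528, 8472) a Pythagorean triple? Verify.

Compute a² + b² = 5400² + 6528² = 29160000 + 42614784 = 71774784
Compute c² = 8472² = 71774784
Since 71774784 = 71774784, confirmed.

Yes, it is a Pythagorean triple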